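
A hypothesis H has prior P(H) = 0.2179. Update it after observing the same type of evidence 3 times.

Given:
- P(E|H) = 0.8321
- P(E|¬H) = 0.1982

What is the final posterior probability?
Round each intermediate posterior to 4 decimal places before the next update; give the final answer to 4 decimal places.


Sequential Bayesian updating:

Initial prior: P(H) = 0.2179

Update 1:
  P(E) = 0.8321 × 0.2179 + 0.1982 × 0.7821 = 0.18131459 + 0.15501222 = 0.33632681
  P(H|E) = 0.18131459 / 0.33632681 = 0.5391

Update 2:
  P(E) = 0.8321 × 0.5391 + 0.1982 × 0.4609 = 0.44858511 + 0.09135038 = 0.53993549
  P(H|E) = 0.44858511 / 0.53993549 = 0.8308

Update 3:
  P(E) = 0.8321 × 0.8308 + 0.1982 × 0.1692 = 0.69130868 + 0.03353544 = 0.72484412
  P(H|E) = 0.69130868 / 0.72484412 = 0.9537

Final posterior: 0.9537


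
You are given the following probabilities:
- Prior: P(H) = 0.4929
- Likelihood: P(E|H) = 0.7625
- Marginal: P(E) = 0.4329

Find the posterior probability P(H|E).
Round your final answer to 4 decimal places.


Using Bayes' theorem:

P(H|E) = P(E|H) × P(H) / P(E)
       = 0.7625 × 0.4929 / 0.4329
       = 0.37583625 / 0.4329
       = 0.8682

The evidence strengthens our belief in H.
Prior: 0.4929 → Posterior: 0.8682


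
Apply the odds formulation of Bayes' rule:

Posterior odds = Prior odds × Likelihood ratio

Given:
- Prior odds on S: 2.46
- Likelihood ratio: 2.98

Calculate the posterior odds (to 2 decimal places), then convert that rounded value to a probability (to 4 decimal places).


Step 1: Calculate posterior odds
Posterior odds = Prior odds × LR
               = 2.46 × 2.98
               = 7.33

Step 2: Convert to probability
P(S|E) = Posterior odds / (1 + Posterior odds)
       = 7.33 / (1 + 7.33)
       = 7.33 / 8.33
       = 0.8800

The evidence increased P(S) from 0.7110 to 0.8800.


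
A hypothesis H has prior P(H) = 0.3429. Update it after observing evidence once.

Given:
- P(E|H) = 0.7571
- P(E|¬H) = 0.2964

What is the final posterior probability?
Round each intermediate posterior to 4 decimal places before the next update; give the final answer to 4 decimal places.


Sequential Bayesian updating:

Initial prior: P(H) = 0.3429

Update 1:
  P(E) = 0.7571 × 0.3429 + 0.2964 × 0.6571 = 0.25960959 + 0.19476444 = 0.45437403
  P(H|E) = 0.25960959 / 0.45437403 = 0.5714

Final posterior: 0.5714


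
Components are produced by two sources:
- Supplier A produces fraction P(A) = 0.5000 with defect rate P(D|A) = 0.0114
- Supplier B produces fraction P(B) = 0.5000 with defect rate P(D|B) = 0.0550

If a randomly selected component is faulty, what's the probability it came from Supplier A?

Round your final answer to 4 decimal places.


Let A = from Supplier A, D = faulty

Given:
- P(A) = 0.5000, P(B) = 0.5000
- P(D|A) = 0.0114, P(D|B) = 0.0550

Step 1: Find P(D)
P(D) = P(D|A)P(A) + P(D|B)P(B)
     = 0.0114 × 0.5000 + 0.0550 × 0.5000
     = 0.00570000 + 0.02750000
     = 0.03320000

Step 2: Apply Bayes' theorem
P(A|D) = P(D|A)P(A) / P(D)
       = 0.00570000 / 0.03320000
       = 0.1717


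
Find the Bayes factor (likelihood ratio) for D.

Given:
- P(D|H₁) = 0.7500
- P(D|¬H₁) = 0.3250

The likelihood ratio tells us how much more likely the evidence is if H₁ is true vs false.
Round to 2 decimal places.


Likelihood Ratio (LR) = P(D|H₁) / P(D|¬H₁)

LR = 0.7500 / 0.3250
   = 2.31

The evidence is 2.31 times more likely if H₁ is true than if H₁ is false.
Because LR exceeds 1, D is evidence for H₁.


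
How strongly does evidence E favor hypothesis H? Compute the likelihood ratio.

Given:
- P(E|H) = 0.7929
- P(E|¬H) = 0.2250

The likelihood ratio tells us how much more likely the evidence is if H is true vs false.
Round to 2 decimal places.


Likelihood Ratio (LR) = P(E|H) / P(E|¬H)

LR = 0.7929 / 0.2250
   = 3.52

The evidence is 3.52 times more likely if H is true than if H is false.
LR > 1, so observing E raises the odds in favor of H.


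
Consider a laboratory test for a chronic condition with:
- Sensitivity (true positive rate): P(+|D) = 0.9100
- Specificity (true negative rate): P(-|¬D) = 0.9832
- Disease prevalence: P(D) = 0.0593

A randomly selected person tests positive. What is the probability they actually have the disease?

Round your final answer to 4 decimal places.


Let D = has disease, + = positive test

Given:
- P(D) = 0.0593 (prevalence)
- P(+|D) = 0.9100 (sensitivity)
- P(-|¬D) = 0.9832 (specificity)
- P(+|¬D) = 0.0168 (false positive rate = 1 - specificity)

Step 1: Find P(+)
P(+) = P(+|D)P(D) + P(+|¬D)P(¬D)
     = 0.9100 × 0.0593 + 0.0168 × 0.9407
     = 0.05396300 + 0.01580376
     = 0.06976676

Step 2: Apply Bayes' theorem for P(D|+)
P(D|+) = P(+|D)P(D) / P(+)
       = 0.05396300 / 0.06976676
       = 0.7735


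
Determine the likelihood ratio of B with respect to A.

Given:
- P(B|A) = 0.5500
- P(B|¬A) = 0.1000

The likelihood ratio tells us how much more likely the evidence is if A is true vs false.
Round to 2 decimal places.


Likelihood Ratio (LR) = P(B|A) / P(B|¬A)

LR = 0.5500 / 0.1000
   = 5.50

The evidence is 5.50 times more likely if A is true than if A is false.
LR > 1, so observing B raises the odds in favor of A.


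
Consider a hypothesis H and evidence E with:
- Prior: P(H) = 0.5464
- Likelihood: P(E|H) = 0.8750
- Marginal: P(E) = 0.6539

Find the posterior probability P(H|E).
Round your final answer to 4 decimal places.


Using Bayes' theorem:

P(H|E) = P(E|H) × P(H) / P(E)
       = 0.8750 × 0.5464 / 0.6539
       = 0.47810000 / 0.6539
       = 0.7312

The evidence strengthens our belief in H.
Prior: 0.5464 → Posterior: 0.7312


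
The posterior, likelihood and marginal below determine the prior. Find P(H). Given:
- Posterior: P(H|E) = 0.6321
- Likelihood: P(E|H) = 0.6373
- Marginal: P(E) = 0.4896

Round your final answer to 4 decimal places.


From Bayes' theorem: P(H|E) = P(E|H) × P(H) / P(E)

Rearranging for P(H):
P(H) = P(H|E) × P(E) / P(E|H)
     = 0.6321 × 0.4896 / 0.6373
     = 0.30947616 / 0.6373
     = 0.4856


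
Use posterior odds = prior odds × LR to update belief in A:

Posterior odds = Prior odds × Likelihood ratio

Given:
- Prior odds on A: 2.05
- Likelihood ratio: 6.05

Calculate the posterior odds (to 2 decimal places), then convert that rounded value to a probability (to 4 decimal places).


Step 1: Calculate posterior odds
Posterior odds = Prior odds × LR
               = 2.05 × 6.05
               = 12.40

Step 2: Convert to probability
P(A|E) = Posterior odds / (1 + Posterior odds)
       = 12.40 / (1 + 12.40)
       = 12.40 / 13.40
       = 0.9254

The evidence increased P(A) from 0.6721 to 0.9254.


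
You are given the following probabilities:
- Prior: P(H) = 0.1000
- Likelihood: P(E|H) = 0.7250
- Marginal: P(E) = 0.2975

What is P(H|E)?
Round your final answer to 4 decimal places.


Using Bayes' theorem:

P(H|E) = P(E|H) × P(H) / P(E)
       = 0.7250 × 0.1000 / 0.2975
       = 0.07250000 / 0.2975
       = 0.2437

The evidence strengthens our belief in H.
Prior: 0.1000 → Posterior: 0.2437


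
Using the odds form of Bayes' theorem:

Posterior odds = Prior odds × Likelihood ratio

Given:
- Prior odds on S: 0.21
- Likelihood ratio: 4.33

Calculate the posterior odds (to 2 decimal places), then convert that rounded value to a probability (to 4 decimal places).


Step 1: Calculate posterior odds
Posterior odds = Prior odds × LR
               = 0.21 × 4.33
               = 0.91

Step 2: Convert to probability
P(S|E) = Posterior odds / (1 + Posterior odds)
       = 0.91 / (1 + 0.91)
       = 0.91 / 1.91
       = 0.4764

The evidence increased P(S) from 0.1736 to 0.4764.


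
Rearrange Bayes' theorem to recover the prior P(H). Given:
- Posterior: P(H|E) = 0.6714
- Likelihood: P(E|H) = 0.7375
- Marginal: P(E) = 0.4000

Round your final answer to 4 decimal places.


From Bayes' theorem: P(H|E) = P(E|H) × P(H) / P(E)

Rearranging for P(H):
P(H) = P(H|E) × P(E) / P(E|H)
     = 0.6714 × 0.4000 / 0.7375
     = 0.26856000 / 0.7375
     = 0.3641


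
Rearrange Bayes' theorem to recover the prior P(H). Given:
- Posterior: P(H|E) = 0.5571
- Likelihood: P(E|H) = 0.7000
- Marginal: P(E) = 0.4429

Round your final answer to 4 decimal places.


From Bayes' theorem: P(H|E) = P(E|H) × P(H) / P(E)

Rearranging for P(H):
P(H) = P(H|E) × P(E) / P(E|H)
     = 0.5571 × 0.4429 / 0.7000
     = 0.24673959 / 0.7000
     = 0.3525


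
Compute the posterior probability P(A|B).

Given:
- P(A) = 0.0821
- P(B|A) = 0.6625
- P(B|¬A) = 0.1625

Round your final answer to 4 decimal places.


Bayes' theorem: P(A|B) = P(B|A) × P(A) / P(B)

Step 1: Calculate P(B) using law of total probability
P(B) = P(B|A)P(A) + P(B|¬A)P(¬A)
     = 0.6625 × 0.0821 + 0.1625 × 0.9179
     = 0.05439125 + 0.14915875
     = 0.20355000

Step 2: Apply Bayes' theorem
P(A|B) = P(B|A) × P(A) / P(B)
       = 0.05439125 / 0.20355000
       = 0.2672


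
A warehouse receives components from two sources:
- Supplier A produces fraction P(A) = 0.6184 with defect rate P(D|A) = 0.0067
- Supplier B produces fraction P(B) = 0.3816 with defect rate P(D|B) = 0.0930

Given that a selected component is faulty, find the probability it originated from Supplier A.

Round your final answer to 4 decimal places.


Let A = from Supplier A, D = faulty

Given:
- P(A) = 0.6184, P(B) = 0.3816
- P(D|A) = 0.0067, P(D|B) = 0.0930

Step 1: Find P(D)
P(D) = P(D|A)P(A) + P(D|B)P(B)
     = 0.0067 × 0.6184 + 0.0930 × 0.3816
     = 0.00414328 + 0.03548880
     = 0.03963208

Step 2: Apply Bayes' theorem
P(A|D) = P(D|A)P(A) / P(D)
       = 0.00414328 / 0.03963208
       = 0.1045


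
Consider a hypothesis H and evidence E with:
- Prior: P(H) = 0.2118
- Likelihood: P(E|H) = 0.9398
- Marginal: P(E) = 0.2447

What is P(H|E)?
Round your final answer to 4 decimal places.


Using Bayes' theorem:

P(H|E) = P(E|H) × P(H) / P(E)
       = 0.9398 × 0.2118 / 0.2447
       = 0.19904964 / 0.2447
       = 0.8134

The evidence strengthens our belief in H.
Prior: 0.2118 → Posterior: 0.8134


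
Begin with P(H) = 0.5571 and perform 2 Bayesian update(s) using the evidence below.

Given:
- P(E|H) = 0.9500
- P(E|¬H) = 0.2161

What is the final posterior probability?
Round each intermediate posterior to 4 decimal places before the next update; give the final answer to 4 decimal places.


Sequential Bayesian updating:

Initial prior: P(H) = 0.5571

Update 1:
  P(E) = 0.9500 × 0.5571 + 0.2161 × 0.4429 = 0.52924500 + 0.09571069 = 0.62495569
  P(H|E) = 0.52924500 / 0.62495569 = 0.8469

Update 2:
  P(E) = 0.9500 × 0.8469 + 0.2161 × 0.1531 = 0.80455500 + 0.03308491 = 0.83763991
  P(H|E) = 0.80455500 / 0.83763991 = 0.9605

Final posterior: 0.9605


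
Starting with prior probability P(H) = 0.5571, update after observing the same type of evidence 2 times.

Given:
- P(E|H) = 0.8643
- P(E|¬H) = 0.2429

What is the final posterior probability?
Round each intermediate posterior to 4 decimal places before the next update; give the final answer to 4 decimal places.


Sequential Bayesian updating:

Initial prior: P(H) = 0.5571

Update 1:
  P(E) = 0.8643 × 0.5571 + 0.2429 × 0.4429 = 0.48150153 + 0.10758041 = 0.58908194
  P(H|E) = 0.48150153 / 0.58908194 = 0.8174

Update 2:
  P(E) = 0.8643 × 0.8174 + 0.2429 × 0.1826 = 0.70647882 + 0.04435354 = 0.75083236
  P(H|E) = 0.70647882 / 0.75083236 = 0.9409

Final posterior: 0.9409


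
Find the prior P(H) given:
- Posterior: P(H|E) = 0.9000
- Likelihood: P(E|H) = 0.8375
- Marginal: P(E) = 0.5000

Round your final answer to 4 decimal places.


From Bayes' theorem: P(H|E) = P(E|H) × P(H) / P(E)

Rearranging for P(H):
P(H) = P(H|E) × P(E) / P(E|H)
     = 0.9000 × 0.5000 / 0.8375
     = 0.45000000 / 0.8375
     = 0.5373


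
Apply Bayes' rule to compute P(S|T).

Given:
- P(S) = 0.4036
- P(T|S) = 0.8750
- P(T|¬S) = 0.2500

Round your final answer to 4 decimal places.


Bayes' theorem: P(S|T) = P(T|S) × P(S) / P(T)

Step 1: Calculate P(T) using law of total probability
P(T) = P(T|S)P(S) + P(T|¬S)P(¬S)
     = 0.8750 × 0.4036 + 0.2500 × 0.5964
     = 0.35315000 + 0.14910000
     = 0.50225000

Step 2: Apply Bayes' theorem
P(S|T) = P(T|S) × P(S) / P(T)
       = 0.35315000 / 0.50225000
       = 0.7031


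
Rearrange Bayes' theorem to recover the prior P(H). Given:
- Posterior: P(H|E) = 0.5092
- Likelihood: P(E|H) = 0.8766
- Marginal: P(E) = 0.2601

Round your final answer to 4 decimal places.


From Bayes' theorem: P(H|E) = P(E|H) × P(H) / P(E)

Rearranging for P(H):
P(H) = P(H|E) × P(E) / P(E|H)
     = 0.5092 × 0.2601 / 0.8766
     = 0.13244292 / 0.8766
     = 0.1511


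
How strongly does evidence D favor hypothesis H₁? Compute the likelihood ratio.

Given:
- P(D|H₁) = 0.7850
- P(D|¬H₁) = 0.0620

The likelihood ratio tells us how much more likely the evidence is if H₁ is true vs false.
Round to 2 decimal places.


Likelihood Ratio (LR) = P(D|H₁) / P(D|¬H₁)

LR = 0.7850 / 0.0620
   = 12.66

The evidence is 12.66 times more likely if H₁ is true than if H₁ is false.
Because LR exceeds 1, D is evidence for H₁.


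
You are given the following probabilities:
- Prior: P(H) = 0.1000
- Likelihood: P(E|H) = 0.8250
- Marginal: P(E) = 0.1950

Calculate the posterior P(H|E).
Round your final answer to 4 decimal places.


Using Bayes' theorem:

P(H|E) = P(E|H) × P(H) / P(E)
       = 0.8250 × 0.1000 / 0.1950
       = 0.08250000 / 0.1950
       = 0.4231

The evidence strengthens our belief in H.
Prior: 0.1000 → Posterior: 0.4231


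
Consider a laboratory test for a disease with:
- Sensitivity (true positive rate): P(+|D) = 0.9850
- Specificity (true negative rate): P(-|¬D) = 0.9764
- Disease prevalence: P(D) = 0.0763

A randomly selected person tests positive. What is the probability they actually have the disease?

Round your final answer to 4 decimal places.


Let D = has disease, + = positive test

Given:
- P(D) = 0.0763 (prevalence)
- P(+|D) = 0.9850 (sensitivity)
- P(-|¬D) = 0.9764 (specificity)
- P(+|¬D) = 0.0236 (false positive rate = 1 - specificity)

Step 1: Find P(+)
P(+) = P(+|D)P(D) + P(+|¬D)P(¬D)
     = 0.9850 × 0.0763 + 0.0236 × 0.9237
     = 0.07515550 + 0.02179932
     = 0.09695482

Step 2: Apply Bayes' theorem for P(D|+)
P(D|+) = P(+|D)P(D) / P(+)
       = 0.07515550 / 0.09695482
       = 0.7752


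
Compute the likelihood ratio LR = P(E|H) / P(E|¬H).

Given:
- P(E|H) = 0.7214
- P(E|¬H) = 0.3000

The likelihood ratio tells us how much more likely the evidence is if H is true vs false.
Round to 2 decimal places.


Likelihood Ratio (LR) = P(E|H) / P(E|¬H)

LR = 0.7214 / 0.3000
   = 2.40

The evidence is 2.40 times more likely if H is true than if H is false.
LR > 1, so observing E raises the odds in favor of H.


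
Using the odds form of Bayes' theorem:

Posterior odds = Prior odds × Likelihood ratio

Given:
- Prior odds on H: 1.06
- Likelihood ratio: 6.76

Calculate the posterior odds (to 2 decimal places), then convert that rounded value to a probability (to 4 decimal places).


Step 1: Calculate posterior odds
Posterior odds = Prior odds × LR
               = 1.06 × 6.76
               = 7.17

Step 2: Convert to probability
P(H|E) = Posterior odds / (1 + Posterior odds)
       = 7.17 / (1 + 7.17)
       = 7.17 / 8.17
       = 0.8776

The evidence increased P(H) from 0.5146 to 0.8776.


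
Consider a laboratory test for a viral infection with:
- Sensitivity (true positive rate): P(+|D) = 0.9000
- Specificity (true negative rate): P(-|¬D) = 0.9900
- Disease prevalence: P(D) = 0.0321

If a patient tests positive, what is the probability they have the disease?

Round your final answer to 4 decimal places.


Let D = has disease, + = positive test

Given:
- P(D) = 0.0321 (prevalence)
- P(+|D) = 0.9000 (sensitivity)
- P(-|¬D) = 0.9900 (specificity)
- P(+|¬D) = 0.0100 (false positive rate = 1 - specificity)

Step 1: Find P(+)
P(+) = P(+|D)P(D) + P(+|¬D)P(¬D)
     = 0.9000 × 0.0321 + 0.0100 × 0.9679
     = 0.02889000 + 0.00967900
     = 0.03856900

Step 2: Apply Bayes' theorem for P(D|+)
P(D|+) = P(+|D)P(D) / P(+)
       = 0.02889000 / 0.03856900
       = 0.7490


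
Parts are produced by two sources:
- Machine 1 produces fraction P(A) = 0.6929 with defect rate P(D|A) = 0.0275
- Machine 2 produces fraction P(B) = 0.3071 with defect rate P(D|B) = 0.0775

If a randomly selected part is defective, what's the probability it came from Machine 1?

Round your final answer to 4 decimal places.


Let A = from Machine 1, D = defective

Given:
- P(A) = 0.6929, P(B) = 0.3071
- P(D|A) = 0.0275, P(D|B) = 0.0775

Step 1: Find P(D)
P(D) = P(D|A)P(A) + P(D|B)P(B)
     = 0.0275 × 0.6929 + 0.0775 × 0.3071
     = 0.01905475 + 0.02380025
     = 0.04285500

Step 2: Apply Bayes' theorem
P(A|D) = P(D|A)P(A) / P(D)
       = 0.01905475 / 0.04285500
       = 0.4446


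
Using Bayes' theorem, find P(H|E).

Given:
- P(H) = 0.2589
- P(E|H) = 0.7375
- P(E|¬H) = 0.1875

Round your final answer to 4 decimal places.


Bayes' theorem: P(H|E) = P(E|H) × P(H) / P(E)

Step 1: Calculate P(E) using law of total probability
P(E) = P(E|H)P(H) + P(E|¬H)P(¬H)
     = 0.7375 × 0.2589 + 0.1875 × 0.7411
     = 0.19093875 + 0.13895625
     = 0.32989500

Step 2: Apply Bayes' theorem
P(H|E) = P(E|H) × P(H) / P(E)
       = 0.19093875 / 0.32989500
       = 0.5788


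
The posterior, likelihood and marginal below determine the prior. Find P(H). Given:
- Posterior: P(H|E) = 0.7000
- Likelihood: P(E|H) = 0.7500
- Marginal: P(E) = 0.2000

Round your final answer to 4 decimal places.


From Bayes' theorem: P(H|E) = P(E|H) × P(H) / P(E)

Rearranging for P(H):
P(H) = P(H|E) × P(E) / P(E|H)
     = 0.7000 × 0.2000 / 0.7500
     = 0.14000000 / 0.7500
     = 0.1867


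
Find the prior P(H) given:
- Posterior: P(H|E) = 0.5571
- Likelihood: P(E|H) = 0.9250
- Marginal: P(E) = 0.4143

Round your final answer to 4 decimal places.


From Bayes' theorem: P(H|E) = P(E|H) × P(H) / P(E)

Rearranging for P(H):
P(H) = P(H|E) × P(E) / P(E|H)
     = 0.5571 × 0.4143 / 0.9250
     = 0.23080653 / 0.9250
     = 0.2495


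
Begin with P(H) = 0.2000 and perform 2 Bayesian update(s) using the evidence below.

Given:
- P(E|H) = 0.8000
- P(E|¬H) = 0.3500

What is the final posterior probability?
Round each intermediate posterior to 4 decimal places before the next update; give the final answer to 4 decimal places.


Sequential Bayesian updating:

Initial prior: P(H) = 0.2000

Update 1:
  P(E) = 0.8000 × 0.2000 + 0.3500 × 0.8000 = 0.16000000 + 0.28000000 = 0.44000000
  P(H|E) = 0.16000000 / 0.44000000 = 0.3636

Update 2:
  P(E) = 0.8000 × 0.3636 + 0.3500 × 0.6364 = 0.29088000 + 0.22274000 = 0.51362000
  P(H|E) = 0.29088000 / 0.51362000 = 0.5663

Final posterior: 0.5663


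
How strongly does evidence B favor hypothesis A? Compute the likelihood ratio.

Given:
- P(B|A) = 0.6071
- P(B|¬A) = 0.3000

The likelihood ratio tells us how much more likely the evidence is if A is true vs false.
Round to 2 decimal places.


Likelihood Ratio (LR) = P(B|A) / P(B|¬A)

LR = 0.6071 / 0.3000
   = 2.02

The evidence is 2.02 times more likely if A is true than if A is false.
Since LR > 1, the evidence supports A over ¬A.


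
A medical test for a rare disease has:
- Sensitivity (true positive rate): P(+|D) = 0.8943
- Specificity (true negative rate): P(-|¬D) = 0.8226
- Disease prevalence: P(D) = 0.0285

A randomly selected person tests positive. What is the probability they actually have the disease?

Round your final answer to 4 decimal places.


Let D = has disease, + = positive test

Given:
- P(D) = 0.0285 (prevalence)
- P(+|D) = 0.8943 (sensitivity)
- P(-|¬D) = 0.8226 (specificity)
- P(+|¬D) = 0.1774 (false positive rate = 1 - specificity)

Step 1: Find P(+)
P(+) = P(+|D)P(D) + P(+|¬D)P(¬D)
     = 0.8943 × 0.0285 + 0.1774 × 0.9715
     = 0.02548755 + 0.17234410
     = 0.19783165

Step 2: Apply Bayes' theorem for P(D|+)
P(D|+) = P(+|D)P(D) / P(+)
       = 0.02548755 / 0.19783165
       = 0.1288


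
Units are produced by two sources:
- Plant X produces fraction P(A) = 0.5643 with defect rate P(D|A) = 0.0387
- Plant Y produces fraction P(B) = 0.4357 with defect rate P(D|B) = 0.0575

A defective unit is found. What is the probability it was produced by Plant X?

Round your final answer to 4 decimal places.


Let A = from Plant X, D = defective

Given:
- P(A) = 0.5643, P(B) = 0.4357
- P(D|A) = 0.0387, P(D|B) = 0.0575

Step 1: Find P(D)
P(D) = P(D|A)P(A) + P(D|B)P(B)
     = 0.0387 × 0.5643 + 0.0575 × 0.4357
     = 0.02183841 + 0.02505275
     = 0.04689116

Step 2: Apply Bayes' theorem
P(A|D) = P(D|A)P(A) / P(D)
       = 0.02183841 / 0.04689116
       = 0.4657


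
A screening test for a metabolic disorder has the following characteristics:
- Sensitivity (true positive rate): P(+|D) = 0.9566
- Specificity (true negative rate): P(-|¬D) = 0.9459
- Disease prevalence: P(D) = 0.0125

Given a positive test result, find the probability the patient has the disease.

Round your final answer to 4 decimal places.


Let D = has disease, + = positive test

Given:
- P(D) = 0.0125 (prevalence)
- P(+|D) = 0.9566 (sensitivity)
- P(-|¬D) = 0.9459 (specificity)
- P(+|¬D) = 0.0541 (false positive rate = 1 - specificity)

Step 1: Find P(+)
P(+) = P(+|D)P(D) + P(+|¬D)P(¬D)
     = 0.9566 × 0.0125 + 0.0541 × 0.9875
     = 0.01195750 + 0.05342375
     = 0.06538125

Step 2: Apply Bayes' theorem for P(D|+)
P(D|+) = P(+|D)P(D) / P(+)
       = 0.01195750 / 0.06538125
       = 0.1829


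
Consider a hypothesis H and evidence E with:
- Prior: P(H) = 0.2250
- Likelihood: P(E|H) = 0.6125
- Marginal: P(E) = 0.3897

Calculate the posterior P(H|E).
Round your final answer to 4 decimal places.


Using Bayes' theorem:

P(H|E) = P(E|H) × P(H) / P(E)
       = 0.6125 × 0.2250 / 0.3897
       = 0.13781250 / 0.3897
       = 0.3536

The evidence strengthens our belief in H.
Prior: 0.2250 → Posterior: 0.3536


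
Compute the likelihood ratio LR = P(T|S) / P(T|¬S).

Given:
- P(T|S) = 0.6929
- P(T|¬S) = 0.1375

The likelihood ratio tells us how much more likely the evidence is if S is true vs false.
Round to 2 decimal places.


Likelihood Ratio (LR) = P(T|S) / P(T|¬S)

LR = 0.6929 / 0.1375
   = 5.04

The evidence is 5.04 times more likely if S is true than if S is false.
LR > 1, so observing T raises the odds in favor of S.


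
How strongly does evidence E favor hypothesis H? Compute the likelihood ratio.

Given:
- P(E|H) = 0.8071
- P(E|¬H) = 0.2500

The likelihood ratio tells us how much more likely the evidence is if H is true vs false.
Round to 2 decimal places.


Likelihood Ratio (LR) = P(E|H) / P(E|¬H)

LR = 0.8071 / 0.2500
   = 3.23

The evidence is 3.23 times more likely if H is true than if H is false.
Because LR exceeds 1, E is evidence for H.


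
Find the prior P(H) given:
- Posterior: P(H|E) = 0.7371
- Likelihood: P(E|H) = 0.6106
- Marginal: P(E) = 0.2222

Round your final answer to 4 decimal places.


From Bayes' theorem: P(H|E) = P(E|H) × P(H) / P(E)

Rearranging for P(H):
P(H) = P(H|E) × P(E) / P(E|H)
     = 0.7371 × 0.2222 / 0.6106
     = 0.16378362 / 0.6106
     = 0.2682


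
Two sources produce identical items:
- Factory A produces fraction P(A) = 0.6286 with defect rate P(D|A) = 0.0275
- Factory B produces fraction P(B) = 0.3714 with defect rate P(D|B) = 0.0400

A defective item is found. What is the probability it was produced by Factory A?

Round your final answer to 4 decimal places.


Let A = from Factory A, D = defective

Given:
- P(A) = 0.6286, P(B) = 0.3714
- P(D|A) = 0.0275, P(D|B) = 0.0400

Step 1: Find P(D)
P(D) = P(D|A)P(A) + P(D|B)P(B)
     = 0.0275 × 0.6286 + 0.0400 × 0.3714
     = 0.01728650 + 0.01485600
     = 0.03214250

Step 2: Apply Bayes' theorem
P(A|D) = P(D|A)P(A) / P(D)
       = 0.01728650 / 0.03214250
       = 0.5378


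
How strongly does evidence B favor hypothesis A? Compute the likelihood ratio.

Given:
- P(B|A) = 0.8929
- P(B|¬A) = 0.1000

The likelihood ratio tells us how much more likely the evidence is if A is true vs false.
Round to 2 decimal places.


Likelihood Ratio (LR) = P(B|A) / P(B|¬A)

LR = 0.8929 / 0.1000
   = 8.93

The evidence is 8.93 times more likely if A is true than if A is false.
LR > 1, so observing B raises the odds in favor of A.


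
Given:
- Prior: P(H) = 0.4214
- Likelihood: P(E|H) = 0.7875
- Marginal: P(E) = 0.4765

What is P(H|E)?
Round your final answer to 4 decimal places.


Using Bayes' theorem:

P(H|E) = P(E|H) × P(H) / P(E)
       = 0.7875 × 0.4214 / 0.4765
       = 0.33185250 / 0.4765
       = 0.6964

The evidence strengthens our belief in H.
Prior: 0.4214 → Posterior: 0.6964


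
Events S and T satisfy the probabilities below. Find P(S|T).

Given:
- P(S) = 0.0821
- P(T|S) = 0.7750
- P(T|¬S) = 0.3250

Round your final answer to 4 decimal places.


Bayes' theorem: P(S|T) = P(T|S) × P(S) / P(T)

Step 1: Calculate P(T) using law of total probability
P(T) = P(T|S)P(S) + P(T|¬S)P(¬S)
     = 0.7750 × 0.0821 + 0.3250 × 0.9179
     = 0.06362750 + 0.29831750
     = 0.36194500

Step 2: Apply Bayes' theorem
P(S|T) = P(T|S) × P(S) / P(T)
       = 0.06362750 / 0.36194500
       = 0.1758


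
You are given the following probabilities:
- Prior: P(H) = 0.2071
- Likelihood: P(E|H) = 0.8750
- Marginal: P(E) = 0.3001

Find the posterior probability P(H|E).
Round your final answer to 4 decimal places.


Using Bayes' theorem:

P(H|E) = P(E|H) × P(H) / P(E)
       = 0.8750 × 0.2071 / 0.3001
       = 0.18121250 / 0.3001
       = 0.6038

The evidence strengthens our belief in H.
Prior: 0.2071 → Posterior: 0.6038


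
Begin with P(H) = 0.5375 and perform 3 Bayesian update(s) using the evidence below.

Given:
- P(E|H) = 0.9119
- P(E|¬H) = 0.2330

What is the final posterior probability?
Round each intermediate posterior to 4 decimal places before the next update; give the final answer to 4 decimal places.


Sequential Bayesian updating:

Initial prior: P(H) = 0.5375

Update 1:
  P(E) = 0.9119 × 0.5375 + 0.2330 × 0.4625 = 0.49014625 + 0.10776250 = 0.59790875
  P(H|E) = 0.49014625 / 0.59790875 = 0.8198

Update 2:
  P(E) = 0.9119 × 0.8198 + 0.2330 × 0.1802 = 0.74757562 + 0.04198660 = 0.78956222
  P(H|E) = 0.74757562 / 0.78956222 = 0.9468

Update 3:
  P(E) = 0.9119 × 0.9468 + 0.2330 × 0.0532 = 0.86338692 + 0.01239560 = 0.87578252
  P(H|E) = 0.86338692 / 0.87578252 = 0.9858

Final posterior: 0.9858


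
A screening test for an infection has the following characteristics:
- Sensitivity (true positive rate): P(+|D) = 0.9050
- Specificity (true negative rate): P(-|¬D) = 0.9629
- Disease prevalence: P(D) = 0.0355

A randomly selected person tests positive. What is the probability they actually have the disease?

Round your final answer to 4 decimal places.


Let D = has disease, + = positive test

Given:
- P(D) = 0.0355 (prevalence)
- P(+|D) = 0.9050 (sensitivity)
- P(-|¬D) = 0.9629 (specificity)
- P(+|¬D) = 0.0371 (false positive rate = 1 - specificity)

Step 1: Find P(+)
P(+) = P(+|D)P(D) + P(+|¬D)P(¬D)
     = 0.9050 × 0.0355 + 0.0371 × 0.9645
     = 0.03212750 + 0.03578295
     = 0.06791045

Step 2: Apply Bayes' theorem for P(D|+)
P(D|+) = P(+|D)P(D) / P(+)
       = 0.03212750 / 0.06791045
       = 0.4731


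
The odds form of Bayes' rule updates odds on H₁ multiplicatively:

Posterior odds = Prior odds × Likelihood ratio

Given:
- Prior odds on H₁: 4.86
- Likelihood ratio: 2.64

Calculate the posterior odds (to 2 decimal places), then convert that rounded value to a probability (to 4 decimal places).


Step 1: Calculate posterior odds
Posterior odds = Prior odds × LR
               = 4.86 × 2.64
               = 12.83

Step 2: Convert to probability
P(H₁|E) = Posterior odds / (1 + Posterior odds)
       = 12.83 / (1 + 12.83)
       = 12.83 / 13.83
       = 0.9277

The evidence increased P(H₁) from 0.8294 to 0.9277.


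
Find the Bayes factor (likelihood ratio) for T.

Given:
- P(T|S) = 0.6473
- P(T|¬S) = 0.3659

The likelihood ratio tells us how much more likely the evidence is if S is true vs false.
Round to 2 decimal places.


Likelihood Ratio (LR) = P(T|S) / P(T|¬S)

LR = 0.6473 / 0.3659
   = 1.77

The evidence is 1.77 times more likely if S is true than if S is false.
Since LR > 1, the evidence supports S over ¬S.


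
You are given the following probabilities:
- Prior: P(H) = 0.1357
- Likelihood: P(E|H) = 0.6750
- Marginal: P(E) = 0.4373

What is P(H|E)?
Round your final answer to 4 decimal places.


Using Bayes' theorem:

P(H|E) = P(E|H) × P(H) / P(E)
       = 0.6750 × 0.1357 / 0.4373
       = 0.09159750 / 0.4373
       = 0.2095

The evidence strengthens our belief in H.
Prior: 0.1357 → Posterior: 0.2095


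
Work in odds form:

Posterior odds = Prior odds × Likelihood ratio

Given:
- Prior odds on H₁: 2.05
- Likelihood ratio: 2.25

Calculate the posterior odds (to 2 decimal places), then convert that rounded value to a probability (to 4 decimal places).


Step 1: Calculate posterior odds
Posterior odds = Prior odds × LR
               = 2.05 × 2.25
               = 4.61

Step 2: Convert to probability
P(H₁|E) = Posterior odds / (1 + Posterior odds)
       = 4.61 / (1 + 4.61)
       = 4.61 / 5.61
       = 0.8217

The evidence increased P(H₁) from 0.6721 to 0.8217.


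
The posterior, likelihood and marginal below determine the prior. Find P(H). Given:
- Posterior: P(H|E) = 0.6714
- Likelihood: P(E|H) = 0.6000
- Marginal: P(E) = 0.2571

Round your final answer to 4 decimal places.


From Bayes' theorem: P(H|E) = P(E|H) × P(H) / P(E)

Rearranging for P(H):
P(H) = P(H|E) × P(E) / P(E|H)
     = 0.6714 × 0.2571 / 0.6000
     = 0.17261694 / 0.6000
     = 0.2877


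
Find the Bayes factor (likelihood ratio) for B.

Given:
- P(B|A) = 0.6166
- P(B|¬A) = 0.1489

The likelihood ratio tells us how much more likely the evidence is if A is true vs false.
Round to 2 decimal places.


Likelihood Ratio (LR) = P(B|A) / P(B|¬A)

LR = 0.6166 / 0.1489
   = 4.14

The evidence is 4.14 times more likely if A is true than if A is false.
LR > 1, so observing B raises the odds in favor of A.


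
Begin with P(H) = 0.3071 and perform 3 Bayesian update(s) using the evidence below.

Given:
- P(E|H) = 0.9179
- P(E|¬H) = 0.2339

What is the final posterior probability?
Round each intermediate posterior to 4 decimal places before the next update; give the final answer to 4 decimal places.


Sequential Bayesian updating:

Initial prior: P(H) = 0.3071

Update 1:
  P(E) = 0.9179 × 0.3071 + 0.2339 × 0.6929 = 0.28188709 + 0.16206931 = 0.44395640
  P(H|E) = 0.28188709 / 0.44395640 = 0.6349

Update 2:
  P(E) = 0.9179 × 0.6349 + 0.2339 × 0.3651 = 0.58277471 + 0.08539689 = 0.66817160
  P(H|E) = 0.58277471 / 0.66817160 = 0.8722

Update 3:
  P(E) = 0.9179 × 0.8722 + 0.2339 × 0.1278 = 0.80059238 + 0.02989242 = 0.83048480
  P(H|E) = 0.80059238 / 0.83048480 = 0.9640

Final posterior: 0.9640


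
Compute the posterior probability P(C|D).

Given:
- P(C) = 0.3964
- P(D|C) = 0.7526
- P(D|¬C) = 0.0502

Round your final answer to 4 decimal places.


Bayes' theorem: P(C|D) = P(D|C) × P(C) / P(D)

Step 1: Calculate P(D) using law of total probability
P(D) = P(D|C)P(C) + P(D|¬C)P(¬C)
     = 0.7526 × 0.3964 + 0.0502 × 0.6036
     = 0.29833064 + 0.03030072
     = 0.32863136

Step 2: Apply Bayes' theorem
P(C|D) = P(D|C) × P(C) / P(D)
       = 0.29833064 / 0.32863136
       = 0.9078


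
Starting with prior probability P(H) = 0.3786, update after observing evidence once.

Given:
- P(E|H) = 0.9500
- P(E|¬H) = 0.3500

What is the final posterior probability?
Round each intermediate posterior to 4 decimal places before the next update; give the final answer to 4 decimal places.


Sequential Bayesian updating:

Initial prior: P(H) = 0.3786

Update 1:
  P(E) = 0.9500 × 0.3786 + 0.3500 × 0.6214 = 0.35967000 + 0.21749000 = 0.57716000
  P(H|E) = 0.35967000 / 0.57716000 = 0.6232

Final posterior: 0.6232


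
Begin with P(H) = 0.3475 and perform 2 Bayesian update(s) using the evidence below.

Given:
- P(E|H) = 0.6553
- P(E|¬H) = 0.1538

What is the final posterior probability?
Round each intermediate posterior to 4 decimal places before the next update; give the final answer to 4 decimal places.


Sequential Bayesian updating:

Initial prior: P(H) = 0.3475

Update 1:
  P(E) = 0.6553 × 0.3475 + 0.1538 × 0.6525 = 0.22771675 + 0.10035450 = 0.32807125
  P(H|E) = 0.22771675 / 0.32807125 = 0.6941

Update 2:
  P(E) = 0.6553 × 0.6941 + 0.1538 × 0.3059 = 0.45484373 + 0.04704742 = 0.50189115
  P(H|E) = 0.45484373 / 0.50189115 = 0.9063

Final posterior: 0.9063


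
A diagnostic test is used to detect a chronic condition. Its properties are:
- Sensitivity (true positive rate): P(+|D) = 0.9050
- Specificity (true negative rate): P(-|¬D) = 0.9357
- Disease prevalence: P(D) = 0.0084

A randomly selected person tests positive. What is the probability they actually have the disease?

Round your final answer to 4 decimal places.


Let D = has disease, + = positive test

Given:
- P(D) = 0.0084 (prevalence)
- P(+|D) = 0.9050 (sensitivity)
- P(-|¬D) = 0.9357 (specificity)
- P(+|¬D) = 0.0643 (false positive rate = 1 - specificity)

Step 1: Find P(+)
P(+) = P(+|D)P(D) + P(+|¬D)P(¬D)
     = 0.9050 × 0.0084 + 0.0643 × 0.9916
     = 0.00760200 + 0.06375988
     = 0.07136188

Step 2: Apply Bayes' theorem for P(D|+)
P(D|+) = P(+|D)P(D) / P(+)
       = 0.00760200 / 0.07136188
       = 0.1065


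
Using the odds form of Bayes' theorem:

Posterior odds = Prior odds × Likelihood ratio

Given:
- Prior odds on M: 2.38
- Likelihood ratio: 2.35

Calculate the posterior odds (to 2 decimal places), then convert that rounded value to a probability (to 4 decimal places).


Step 1: Calculate posterior odds
Posterior odds = Prior odds × LR
               = 2.38 × 2.35
               = 5.59

Step 2: Convert to probability
P(M|E) = Posterior odds / (1 + Posterior odds)
       = 5.59 / (1 + 5.59)
       = 5.59 / 6.59
       = 0.8483

The evidence increased P(M) from 0.7041 to 0.8483.


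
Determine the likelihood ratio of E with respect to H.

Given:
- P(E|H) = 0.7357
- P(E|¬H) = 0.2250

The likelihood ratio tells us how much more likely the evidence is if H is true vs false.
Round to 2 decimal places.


Likelihood Ratio (LR) = P(E|H) / P(E|¬H)

LR = 0.7357 / 0.2250
   = 3.27

The evidence is 3.27 times more likely if H is true than if H is false.
Since LR > 1, the evidence supports H over ¬H.


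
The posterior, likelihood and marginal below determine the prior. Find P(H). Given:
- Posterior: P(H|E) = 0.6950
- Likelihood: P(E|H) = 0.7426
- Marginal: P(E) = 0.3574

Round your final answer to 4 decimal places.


From Bayes' theorem: P(H|E) = P(E|H) × P(H) / P(E)

Rearranging for P(H):
P(H) = P(H|E) × P(E) / P(E|H)
     = 0.6950 × 0.3574 / 0.7426
     = 0.24839300 / 0.7426
     = 0.3345


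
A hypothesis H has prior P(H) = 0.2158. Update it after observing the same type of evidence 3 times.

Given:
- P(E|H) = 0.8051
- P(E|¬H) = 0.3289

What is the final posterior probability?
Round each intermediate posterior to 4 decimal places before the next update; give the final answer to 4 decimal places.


Sequential Bayesian updating:

Initial prior: P(H) = 0.2158

Update 1:
  P(E) = 0.8051 × 0.2158 + 0.3289 × 0.7842 = 0.17374058 + 0.25792338 = 0.43166396
  P(H|E) = 0.17374058 / 0.43166396 = 0.4025

Update 2:
  P(E) = 0.8051 × 0.4025 + 0.3289 × 0.5975 = 0.32405275 + 0.19651775 = 0.52057050
  P(H|E) = 0.32405275 / 0.52057050 = 0.6225

Update 3:
  P(E) = 0.8051 × 0.6225 + 0.3289 × 0.3775 = 0.50117475 + 0.12415975 = 0.62533450
  P(H|E) = 0.50117475 / 0.62533450 = 0.8015

Final posterior: 0.8015


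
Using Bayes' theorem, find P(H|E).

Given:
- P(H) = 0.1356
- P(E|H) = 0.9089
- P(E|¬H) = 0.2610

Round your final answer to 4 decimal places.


Bayes' theorem: P(H|E) = P(E|H) × P(H) / P(E)

Step 1: Calculate P(E) using law of total probability
P(E) = P(E|H)P(H) + P(E|¬H)P(¬H)
     = 0.9089 × 0.1356 + 0.2610 × 0.8644
     = 0.12324684 + 0.22560840
     = 0.34885524

Step 2: Apply Bayes' theorem
P(H|E) = P(E|H) × P(H) / P(E)
       = 0.12324684 / 0.34885524
       = 0.3533


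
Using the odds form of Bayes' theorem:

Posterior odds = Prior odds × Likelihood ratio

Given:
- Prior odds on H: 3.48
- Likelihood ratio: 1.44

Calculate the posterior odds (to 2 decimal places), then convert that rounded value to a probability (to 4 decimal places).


Step 1: Calculate posterior odds
Posterior odds = Prior odds × LR
               = 3.48 × 1.44
               = 5.01

Step 2: Convert to probability
P(H|E) = Posterior odds / (1 + Posterior odds)
       = 5.01 / (1 + 5.01)
       = 5.01 / 6.01
       = 0.8336

The evidence increased P(H) from 0.7768 to 0.8336.


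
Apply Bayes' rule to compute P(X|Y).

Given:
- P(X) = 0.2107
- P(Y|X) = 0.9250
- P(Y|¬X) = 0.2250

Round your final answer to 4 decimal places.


Bayes' theorem: P(X|Y) = P(Y|X) × P(X) / P(Y)

Step 1: Calculate P(Y) using law of total probability
P(Y) = P(Y|X)P(X) + P(Y|¬X)P(¬X)
     = 0.9250 × 0.2107 + 0.2250 × 0.7893
     = 0.19489750 + 0.17759250
     = 0.37249000

Step 2: Apply Bayes' theorem
P(X|Y) = P(Y|X) × P(X) / P(Y)
       = 0.19489750 / 0.37249000
       = 0.5232


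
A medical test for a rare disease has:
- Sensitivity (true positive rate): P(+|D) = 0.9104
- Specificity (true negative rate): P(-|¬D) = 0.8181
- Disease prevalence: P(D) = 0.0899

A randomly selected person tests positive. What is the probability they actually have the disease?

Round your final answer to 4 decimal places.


Let D = has disease, + = positive test

Given:
- P(D) = 0.0899 (prevalence)
- P(+|D) = 0.9104 (sensitivity)
- P(-|¬D) = 0.8181 (specificity)
- P(+|¬D) = 0.1819 (false positive rate = 1 - specificity)

Step 1: Find P(+)
P(+) = P(+|D)P(D) + P(+|¬D)P(¬D)
     = 0.9104 × 0.0899 + 0.1819 × 0.9101
     = 0.08184496 + 0.16554719
     = 0.24739215

Step 2: Apply Bayes' theorem for P(D|+)
P(D|+) = P(+|D)P(D) / P(+)
       = 0.08184496 / 0.24739215
       = 0.3308


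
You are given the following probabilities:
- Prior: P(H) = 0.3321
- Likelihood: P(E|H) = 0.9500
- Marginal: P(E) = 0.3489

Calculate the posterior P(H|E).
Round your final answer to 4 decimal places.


Using Bayes' theorem:

P(H|E) = P(E|H) × P(H) / P(E)
       = 0.9500 × 0.3321 / 0.3489
       = 0.31549500 / 0.3489
       = 0.9043

The evidence strengthens our belief in H.
Prior: 0.3321 → Posterior: 0.9043


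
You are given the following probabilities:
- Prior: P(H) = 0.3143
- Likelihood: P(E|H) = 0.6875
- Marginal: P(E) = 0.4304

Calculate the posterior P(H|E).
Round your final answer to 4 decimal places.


Using Bayes' theorem:

P(H|E) = P(E|H) × P(H) / P(E)
       = 0.6875 × 0.3143 / 0.4304
       = 0.21608125 / 0.4304
       = 0.5020

The evidence strengthens our belief in H.
Prior: 0.3143 → Posterior: 0.5020


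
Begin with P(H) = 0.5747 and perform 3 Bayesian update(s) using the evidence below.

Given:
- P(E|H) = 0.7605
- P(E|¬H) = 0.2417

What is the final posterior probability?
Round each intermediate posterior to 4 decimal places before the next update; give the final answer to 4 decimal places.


Sequential Bayesian updating:

Initial prior: P(H) = 0.5747

Update 1:
  P(E) = 0.7605 × 0.5747 + 0.2417 × 0.4253 = 0.43705935 + 0.10279501 = 0.53985436
  P(H|E) = 0.43705935 / 0.53985436 = 0.8096

Update 2:
  P(E) = 0.7605 × 0.8096 + 0.2417 × 0.1904 = 0.61570080 + 0.04601968 = 0.66172048
  P(H|E) = 0.61570080 / 0.66172048 = 0.9305

Update 3:
  P(E) = 0.7605 × 0.9305 + 0.2417 × 0.0695 = 0.70764525 + 0.01679815 = 0.72444340
  P(H|E) = 0.70764525 / 0.72444340 = 0.9768

Final posterior: 0.9768


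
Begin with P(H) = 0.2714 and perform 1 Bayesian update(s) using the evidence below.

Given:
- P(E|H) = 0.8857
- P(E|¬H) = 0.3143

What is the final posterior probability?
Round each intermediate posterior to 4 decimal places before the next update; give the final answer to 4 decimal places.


Sequential Bayesian updating:

Initial prior: P(H) = 0.2714

Update 1:
  P(E) = 0.8857 × 0.2714 + 0.3143 × 0.7286 = 0.24037898 + 0.22899898 = 0.46937796
  P(H|E) = 0.24037898 / 0.46937796 = 0.5121

Final posterior: 0.5121
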